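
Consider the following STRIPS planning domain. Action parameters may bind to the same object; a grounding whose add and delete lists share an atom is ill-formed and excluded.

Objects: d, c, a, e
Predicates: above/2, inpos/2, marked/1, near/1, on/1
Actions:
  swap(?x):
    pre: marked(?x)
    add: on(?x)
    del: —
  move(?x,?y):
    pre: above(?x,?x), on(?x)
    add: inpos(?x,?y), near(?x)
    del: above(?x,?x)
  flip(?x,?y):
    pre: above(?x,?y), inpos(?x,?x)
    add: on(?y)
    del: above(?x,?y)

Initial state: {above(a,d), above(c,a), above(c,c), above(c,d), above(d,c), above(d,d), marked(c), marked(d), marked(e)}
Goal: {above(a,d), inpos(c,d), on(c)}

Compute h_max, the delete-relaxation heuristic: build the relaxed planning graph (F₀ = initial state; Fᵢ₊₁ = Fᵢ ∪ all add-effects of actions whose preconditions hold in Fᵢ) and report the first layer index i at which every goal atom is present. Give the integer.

F0 = init (9 atoms)
F1 = F0 ∪ {on(c), on(d), on(e)}  (12 atoms)
F2 = F1 ∪ {inpos(c,a), inpos(c,c), inpos(c,d), inpos(c,e), inpos(d,a), inpos(d,c), inpos(d,d), inpos(d,e), near(c), near(d)}  (22 atoms)
goal ⊆ F2  ⇒  h_max = 2

2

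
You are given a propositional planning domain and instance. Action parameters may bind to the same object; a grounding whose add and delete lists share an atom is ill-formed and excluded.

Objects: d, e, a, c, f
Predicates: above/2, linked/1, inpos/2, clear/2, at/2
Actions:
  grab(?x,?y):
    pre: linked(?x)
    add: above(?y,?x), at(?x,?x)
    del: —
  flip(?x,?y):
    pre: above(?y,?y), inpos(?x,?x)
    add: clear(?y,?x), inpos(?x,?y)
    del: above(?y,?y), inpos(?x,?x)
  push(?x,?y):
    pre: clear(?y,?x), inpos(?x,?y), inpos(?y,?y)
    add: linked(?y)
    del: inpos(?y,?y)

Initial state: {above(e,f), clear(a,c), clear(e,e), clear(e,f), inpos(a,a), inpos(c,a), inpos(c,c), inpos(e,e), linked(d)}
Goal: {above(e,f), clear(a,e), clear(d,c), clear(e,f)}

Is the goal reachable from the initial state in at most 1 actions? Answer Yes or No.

No

1. grab(d,d)  →  {above(d,d), above(e,f), at(d,d), clear(a,c), clear(e,e), clear(e,f), inpos(a,a), inpos(c,a), inpos(c,c), inpos(e,e), linked(d)}
2. flip(c,d)  →  {above(e,f), at(d,d), clear(a,c), clear(d,c), clear(e,e), clear(e,f), inpos(a,a), inpos(c,a), inpos(c,d), inpos(e,e), linked(d)}
3. push(c,a)  →  {above(e,f), at(d,d), clear(a,c), clear(d,c), clear(e,e), clear(e,f), inpos(c,a), inpos(c,d), inpos(e,e), linked(a), linked(d)}
4. grab(a,a)  →  {above(a,a), above(e,f), at(a,a), at(d,d), clear(a,c), clear(d,c), clear(e,e), clear(e,f), inpos(c,a), inpos(c,d), inpos(e,e), linked(a), linked(d)}
5. flip(e,a)  →  {above(e,f), at(a,a), at(d,d), clear(a,c), clear(a,e), clear(d,c), clear(e,e), clear(e,f), inpos(c,a), inpos(c,d), inpos(e,a), linked(a), linked(d)}
optimal plan length = 5; 5 > 1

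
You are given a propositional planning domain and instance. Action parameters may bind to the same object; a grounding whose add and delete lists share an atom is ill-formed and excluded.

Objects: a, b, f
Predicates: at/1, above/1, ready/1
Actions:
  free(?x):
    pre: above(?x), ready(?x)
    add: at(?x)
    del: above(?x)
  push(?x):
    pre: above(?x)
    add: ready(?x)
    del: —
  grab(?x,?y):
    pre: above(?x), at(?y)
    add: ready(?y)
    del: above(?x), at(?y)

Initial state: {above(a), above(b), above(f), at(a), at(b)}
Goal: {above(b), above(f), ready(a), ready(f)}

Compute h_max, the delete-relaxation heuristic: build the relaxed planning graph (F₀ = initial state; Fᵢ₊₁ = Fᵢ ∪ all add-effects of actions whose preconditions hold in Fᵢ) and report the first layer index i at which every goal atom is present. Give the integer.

1

F0 = init (5 atoms)
F1 = F0 ∪ {ready(a), ready(b), ready(f)}  (8 atoms)
goal ⊆ F1  ⇒  h_max = 1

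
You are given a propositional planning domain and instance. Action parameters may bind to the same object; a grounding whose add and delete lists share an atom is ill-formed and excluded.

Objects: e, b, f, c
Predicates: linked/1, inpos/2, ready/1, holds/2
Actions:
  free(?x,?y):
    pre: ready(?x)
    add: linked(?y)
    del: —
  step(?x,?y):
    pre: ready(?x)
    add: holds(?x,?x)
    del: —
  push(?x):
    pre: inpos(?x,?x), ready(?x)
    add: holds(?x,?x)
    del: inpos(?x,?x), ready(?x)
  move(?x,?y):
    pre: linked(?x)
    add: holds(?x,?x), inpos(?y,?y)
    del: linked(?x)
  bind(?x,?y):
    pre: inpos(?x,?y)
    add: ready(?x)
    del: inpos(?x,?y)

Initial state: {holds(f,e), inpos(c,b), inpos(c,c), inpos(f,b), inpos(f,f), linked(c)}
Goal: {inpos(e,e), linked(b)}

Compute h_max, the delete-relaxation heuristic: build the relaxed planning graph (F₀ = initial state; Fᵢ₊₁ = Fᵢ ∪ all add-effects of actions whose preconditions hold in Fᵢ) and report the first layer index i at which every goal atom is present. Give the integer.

F0 = init (6 atoms)
F1 = F0 ∪ {holds(c,c), inpos(b,b), inpos(e,e), ready(c), ready(f)}  (11 atoms)
F2 = F1 ∪ {holds(f,f), linked(b), linked(e), linked(f), ready(b), ready(e)}  (17 atoms)
goal ⊆ F2  ⇒  h_max = 2

2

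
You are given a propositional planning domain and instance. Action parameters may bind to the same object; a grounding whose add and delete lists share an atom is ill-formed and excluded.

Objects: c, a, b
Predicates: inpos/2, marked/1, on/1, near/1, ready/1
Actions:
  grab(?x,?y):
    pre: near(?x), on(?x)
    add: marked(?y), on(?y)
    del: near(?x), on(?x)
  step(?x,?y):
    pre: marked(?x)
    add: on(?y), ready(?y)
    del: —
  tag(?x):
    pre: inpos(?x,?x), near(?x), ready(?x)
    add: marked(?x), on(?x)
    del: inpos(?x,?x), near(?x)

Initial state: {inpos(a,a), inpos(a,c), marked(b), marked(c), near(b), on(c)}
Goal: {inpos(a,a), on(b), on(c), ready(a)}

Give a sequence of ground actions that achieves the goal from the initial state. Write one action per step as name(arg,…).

1. step(c,a)  →  {inpos(a,a), inpos(a,c), marked(b), marked(c), near(b), on(a), on(c), ready(a)}
2. step(c,b)  →  {inpos(a,a), inpos(a,c), marked(b), marked(c), near(b), on(a), on(b), on(c), ready(a), ready(b)}

step(c,a); step(c,b)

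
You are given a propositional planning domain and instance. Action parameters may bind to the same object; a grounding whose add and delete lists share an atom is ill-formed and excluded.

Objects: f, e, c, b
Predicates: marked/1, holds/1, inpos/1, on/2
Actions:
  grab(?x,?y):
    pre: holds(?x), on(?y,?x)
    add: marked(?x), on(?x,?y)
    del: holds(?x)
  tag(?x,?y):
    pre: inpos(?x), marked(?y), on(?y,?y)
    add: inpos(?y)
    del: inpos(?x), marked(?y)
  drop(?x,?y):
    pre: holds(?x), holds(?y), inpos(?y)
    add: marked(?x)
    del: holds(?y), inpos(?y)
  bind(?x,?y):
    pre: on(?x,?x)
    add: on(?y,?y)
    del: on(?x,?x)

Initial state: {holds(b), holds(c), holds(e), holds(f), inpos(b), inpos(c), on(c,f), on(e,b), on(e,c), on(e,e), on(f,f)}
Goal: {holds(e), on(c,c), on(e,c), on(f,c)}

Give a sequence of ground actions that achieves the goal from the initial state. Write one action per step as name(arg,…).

grab(f,c); bind(f,c)

1. grab(f,c)  →  {holds(b), holds(c), holds(e), inpos(b), inpos(c), marked(f), on(c,f), on(e,b), on(e,c), on(e,e), on(f,c), on(f,f)}
2. bind(f,c)  →  {holds(b), holds(c), holds(e), inpos(b), inpos(c), marked(f), on(c,c), on(c,f), on(e,b), on(e,c), on(e,e), on(f,c)}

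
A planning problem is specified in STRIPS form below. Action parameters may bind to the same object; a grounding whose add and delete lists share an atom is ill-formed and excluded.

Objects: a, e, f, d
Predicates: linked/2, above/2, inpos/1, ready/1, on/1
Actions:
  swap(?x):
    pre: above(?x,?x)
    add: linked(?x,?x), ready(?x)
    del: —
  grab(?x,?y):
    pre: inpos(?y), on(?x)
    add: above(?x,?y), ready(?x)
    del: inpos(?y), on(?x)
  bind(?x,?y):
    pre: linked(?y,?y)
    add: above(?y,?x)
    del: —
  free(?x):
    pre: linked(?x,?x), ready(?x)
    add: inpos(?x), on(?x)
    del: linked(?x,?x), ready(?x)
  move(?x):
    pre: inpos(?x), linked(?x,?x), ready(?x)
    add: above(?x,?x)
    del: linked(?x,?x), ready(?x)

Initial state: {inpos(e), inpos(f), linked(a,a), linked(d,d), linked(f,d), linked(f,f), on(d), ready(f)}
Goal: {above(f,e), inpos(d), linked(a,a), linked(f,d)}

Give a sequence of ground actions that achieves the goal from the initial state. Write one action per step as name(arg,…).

1. grab(d,e)  →  {above(d,e), inpos(f), linked(a,a), linked(d,d), linked(f,d), linked(f,f), ready(d), ready(f)}
2. bind(e,f)  →  {above(d,e), above(f,e), inpos(f), linked(a,a), linked(d,d), linked(f,d), linked(f,f), ready(d), ready(f)}
3. free(d)  →  {above(d,e), above(f,e), inpos(d), inpos(f), linked(a,a), linked(f,d), linked(f,f), on(d), ready(f)}

grab(d,e); bind(e,f); free(d)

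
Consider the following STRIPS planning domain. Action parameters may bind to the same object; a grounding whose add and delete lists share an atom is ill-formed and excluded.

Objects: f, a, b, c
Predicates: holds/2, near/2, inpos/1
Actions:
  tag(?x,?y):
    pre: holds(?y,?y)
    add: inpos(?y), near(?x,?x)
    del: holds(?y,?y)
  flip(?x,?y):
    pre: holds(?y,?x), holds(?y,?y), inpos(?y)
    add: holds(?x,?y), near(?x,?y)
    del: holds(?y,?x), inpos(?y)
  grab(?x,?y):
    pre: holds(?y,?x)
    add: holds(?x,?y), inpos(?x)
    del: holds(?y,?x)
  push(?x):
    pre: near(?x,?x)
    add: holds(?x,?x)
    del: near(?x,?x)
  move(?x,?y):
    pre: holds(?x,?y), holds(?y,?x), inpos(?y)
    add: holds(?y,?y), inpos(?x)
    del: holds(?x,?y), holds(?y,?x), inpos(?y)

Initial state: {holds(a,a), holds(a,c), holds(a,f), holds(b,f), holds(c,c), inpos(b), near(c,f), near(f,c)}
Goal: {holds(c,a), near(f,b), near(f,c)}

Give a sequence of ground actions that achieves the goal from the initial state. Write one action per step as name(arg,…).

tag(b,a); grab(c,a); push(b); flip(f,b)

1. tag(b,a)  →  {holds(a,c), holds(a,f), holds(b,f), holds(c,c), inpos(a), inpos(b), near(b,b), near(c,f), near(f,c)}
2. grab(c,a)  →  {holds(a,f), holds(b,f), holds(c,a), holds(c,c), inpos(a), inpos(b), inpos(c), near(b,b), near(c,f), near(f,c)}
3. push(b)  →  {holds(a,f), holds(b,b), holds(b,f), holds(c,a), holds(c,c), inpos(a), inpos(b), inpos(c), near(c,f), near(f,c)}
4. flip(f,b)  →  {holds(a,f), holds(b,b), holds(c,a), holds(c,c), holds(f,b), inpos(a), inpos(c), near(c,f), near(f,b), near(f,c)}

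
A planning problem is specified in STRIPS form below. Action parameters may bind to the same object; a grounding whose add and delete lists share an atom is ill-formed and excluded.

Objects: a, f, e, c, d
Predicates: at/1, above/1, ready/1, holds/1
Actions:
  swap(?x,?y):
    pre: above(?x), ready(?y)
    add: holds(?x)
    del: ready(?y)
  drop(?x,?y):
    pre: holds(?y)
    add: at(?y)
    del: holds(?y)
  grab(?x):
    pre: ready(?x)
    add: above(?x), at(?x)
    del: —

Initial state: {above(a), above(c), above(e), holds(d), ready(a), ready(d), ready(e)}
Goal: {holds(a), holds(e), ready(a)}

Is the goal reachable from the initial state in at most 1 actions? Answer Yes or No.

1. swap(a,e)  →  {above(a), above(c), above(e), holds(a), holds(d), ready(a), ready(d)}
2. swap(e,d)  →  {above(a), above(c), above(e), holds(a), holds(d), holds(e), ready(a)}
optimal plan length = 2; 2 > 1

No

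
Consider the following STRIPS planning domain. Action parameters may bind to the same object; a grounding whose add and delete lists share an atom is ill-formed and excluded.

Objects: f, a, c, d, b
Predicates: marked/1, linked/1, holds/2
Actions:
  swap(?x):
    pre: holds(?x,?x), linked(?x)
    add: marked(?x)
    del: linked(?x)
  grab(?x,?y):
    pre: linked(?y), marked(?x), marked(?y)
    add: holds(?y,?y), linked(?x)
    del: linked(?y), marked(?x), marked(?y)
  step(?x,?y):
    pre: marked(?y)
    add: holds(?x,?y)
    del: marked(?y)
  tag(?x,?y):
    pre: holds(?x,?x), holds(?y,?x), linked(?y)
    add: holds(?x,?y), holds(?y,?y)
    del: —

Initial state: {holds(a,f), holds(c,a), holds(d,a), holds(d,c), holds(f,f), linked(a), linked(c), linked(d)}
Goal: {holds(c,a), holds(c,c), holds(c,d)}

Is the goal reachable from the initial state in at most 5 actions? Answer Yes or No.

1. tag(f,a)  →  {holds(a,a), holds(a,f), holds(c,a), holds(d,a), holds(d,c), holds(f,a), holds(f,f), linked(a), linked(c), linked(d)}
2. tag(a,c)  →  {holds(a,a), holds(a,c), holds(a,f), holds(c,a), holds(c,c), holds(d,a), holds(d,c), holds(f,a), holds(f,f), linked(a), linked(c), linked(d)}
3. tag(c,d)  →  {holds(a,a), holds(a,c), holds(a,f), holds(c,a), holds(c,c), holds(c,d), holds(d,a), holds(d,c), holds(d,d), holds(f,a), holds(f,f), linked(a), linked(c), linked(d)}
optimal plan length = 3; 3 ≤ 5

Yes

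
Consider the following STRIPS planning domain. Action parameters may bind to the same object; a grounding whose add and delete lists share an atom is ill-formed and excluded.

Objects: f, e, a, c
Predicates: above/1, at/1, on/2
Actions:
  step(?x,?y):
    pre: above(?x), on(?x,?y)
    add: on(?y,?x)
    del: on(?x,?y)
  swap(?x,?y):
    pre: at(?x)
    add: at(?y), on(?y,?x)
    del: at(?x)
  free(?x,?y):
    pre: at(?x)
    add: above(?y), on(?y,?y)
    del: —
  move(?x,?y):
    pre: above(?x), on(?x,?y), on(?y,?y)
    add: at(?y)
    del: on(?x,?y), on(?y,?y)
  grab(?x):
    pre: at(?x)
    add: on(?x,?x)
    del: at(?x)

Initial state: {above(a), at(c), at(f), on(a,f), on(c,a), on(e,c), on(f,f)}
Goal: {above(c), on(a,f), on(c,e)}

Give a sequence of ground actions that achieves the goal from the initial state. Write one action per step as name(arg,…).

swap(f,e); swap(e,c); free(c,c)

1. swap(f,e)  →  {above(a), at(c), at(e), on(a,f), on(c,a), on(e,c), on(e,f), on(f,f)}
2. swap(e,c)  →  {above(a), at(c), on(a,f), on(c,a), on(c,e), on(e,c), on(e,f), on(f,f)}
3. free(c,c)  →  {above(a), above(c), at(c), on(a,f), on(c,a), on(c,c), on(c,e), on(e,c), on(e,f), on(f,f)}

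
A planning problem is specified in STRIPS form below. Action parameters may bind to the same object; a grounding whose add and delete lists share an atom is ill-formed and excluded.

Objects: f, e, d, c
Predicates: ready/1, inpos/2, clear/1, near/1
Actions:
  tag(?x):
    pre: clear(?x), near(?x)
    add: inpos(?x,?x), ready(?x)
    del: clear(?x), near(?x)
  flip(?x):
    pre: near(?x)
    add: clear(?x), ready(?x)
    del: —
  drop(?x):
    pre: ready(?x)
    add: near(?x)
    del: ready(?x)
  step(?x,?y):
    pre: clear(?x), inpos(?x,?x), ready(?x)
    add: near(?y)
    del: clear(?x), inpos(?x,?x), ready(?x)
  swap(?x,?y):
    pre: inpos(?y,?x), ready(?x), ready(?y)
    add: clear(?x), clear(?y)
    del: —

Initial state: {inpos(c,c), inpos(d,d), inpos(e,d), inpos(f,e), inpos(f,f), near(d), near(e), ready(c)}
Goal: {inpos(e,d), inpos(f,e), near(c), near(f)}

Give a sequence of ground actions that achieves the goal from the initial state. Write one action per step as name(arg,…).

flip(d); drop(c); step(d,f)

1. flip(d)  →  {clear(d), inpos(c,c), inpos(d,d), inpos(e,d), inpos(f,e), inpos(f,f), near(d), near(e), ready(c), ready(d)}
2. drop(c)  →  {clear(d), inpos(c,c), inpos(d,d), inpos(e,d), inpos(f,e), inpos(f,f), near(c), near(d), near(e), ready(d)}
3. step(d,f)  →  {inpos(c,c), inpos(e,d), inpos(f,e), inpos(f,f), near(c), near(d), near(e), near(f)}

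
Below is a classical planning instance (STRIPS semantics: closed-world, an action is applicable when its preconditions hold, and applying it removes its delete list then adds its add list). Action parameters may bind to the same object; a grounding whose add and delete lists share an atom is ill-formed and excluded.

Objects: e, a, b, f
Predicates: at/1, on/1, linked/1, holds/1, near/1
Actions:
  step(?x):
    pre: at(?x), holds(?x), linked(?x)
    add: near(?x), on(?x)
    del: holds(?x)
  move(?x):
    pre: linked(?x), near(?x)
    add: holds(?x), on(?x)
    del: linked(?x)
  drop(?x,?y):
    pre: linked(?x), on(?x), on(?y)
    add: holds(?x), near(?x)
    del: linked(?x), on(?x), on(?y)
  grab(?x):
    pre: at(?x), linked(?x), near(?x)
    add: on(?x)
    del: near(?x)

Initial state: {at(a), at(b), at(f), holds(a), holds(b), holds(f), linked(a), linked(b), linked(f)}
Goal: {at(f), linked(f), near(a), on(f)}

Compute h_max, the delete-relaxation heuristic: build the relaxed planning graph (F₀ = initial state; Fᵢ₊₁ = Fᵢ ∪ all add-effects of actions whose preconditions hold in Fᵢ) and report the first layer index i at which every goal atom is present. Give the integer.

F0 = init (9 atoms)
F1 = F0 ∪ {near(a), near(b), near(f), on(a), on(b), on(f)}  (15 atoms)
goal ⊆ F1  ⇒  h_max = 1

1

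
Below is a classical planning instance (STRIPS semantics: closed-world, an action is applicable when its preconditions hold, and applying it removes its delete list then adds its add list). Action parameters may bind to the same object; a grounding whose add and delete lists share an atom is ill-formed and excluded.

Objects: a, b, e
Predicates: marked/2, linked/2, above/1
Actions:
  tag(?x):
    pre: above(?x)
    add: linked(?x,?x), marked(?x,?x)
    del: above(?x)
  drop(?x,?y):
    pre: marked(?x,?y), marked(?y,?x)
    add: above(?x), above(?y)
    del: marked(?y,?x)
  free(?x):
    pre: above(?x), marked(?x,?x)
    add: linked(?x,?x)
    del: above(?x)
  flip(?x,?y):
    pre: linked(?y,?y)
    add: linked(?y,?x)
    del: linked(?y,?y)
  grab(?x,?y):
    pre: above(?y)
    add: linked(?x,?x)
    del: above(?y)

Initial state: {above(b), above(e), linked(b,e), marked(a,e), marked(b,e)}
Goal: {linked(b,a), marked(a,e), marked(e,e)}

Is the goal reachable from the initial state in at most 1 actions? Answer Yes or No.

1. tag(b)  →  {above(e), linked(b,b), linked(b,e), marked(a,e), marked(b,b), marked(b,e)}
2. tag(e)  →  {linked(b,b), linked(b,e), linked(e,e), marked(a,e), marked(b,b), marked(b,e), marked(e,e)}
3. flip(a,b)  →  {linked(b,a), linked(b,e), linked(e,e), marked(a,e), marked(b,b), marked(b,e), marked(e,e)}
optimal plan length = 3; 3 > 1

No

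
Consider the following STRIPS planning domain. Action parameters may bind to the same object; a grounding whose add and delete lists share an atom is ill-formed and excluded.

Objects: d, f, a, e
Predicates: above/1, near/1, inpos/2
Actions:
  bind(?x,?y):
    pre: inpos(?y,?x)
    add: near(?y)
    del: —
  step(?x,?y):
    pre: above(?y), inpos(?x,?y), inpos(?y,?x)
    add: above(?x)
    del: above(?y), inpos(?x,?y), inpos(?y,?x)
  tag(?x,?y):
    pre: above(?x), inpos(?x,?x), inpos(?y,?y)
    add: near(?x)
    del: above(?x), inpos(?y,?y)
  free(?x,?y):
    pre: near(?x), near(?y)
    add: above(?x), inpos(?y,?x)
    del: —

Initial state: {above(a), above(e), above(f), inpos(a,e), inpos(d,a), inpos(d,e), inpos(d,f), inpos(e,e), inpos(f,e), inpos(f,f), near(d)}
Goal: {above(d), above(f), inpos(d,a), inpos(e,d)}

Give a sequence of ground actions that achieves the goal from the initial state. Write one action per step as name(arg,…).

bind(e,e); free(d,e)

1. bind(e,e)  →  {above(a), above(e), above(f), inpos(a,e), inpos(d,a), inpos(d,e), inpos(d,f), inpos(e,e), inpos(f,e), inpos(f,f), near(d), near(e)}
2. free(d,e)  →  {above(a), above(d), above(e), above(f), inpos(a,e), inpos(d,a), inpos(d,e), inpos(d,f), inpos(e,d), inpos(e,e), inpos(f,e), inpos(f,f), near(d), near(e)}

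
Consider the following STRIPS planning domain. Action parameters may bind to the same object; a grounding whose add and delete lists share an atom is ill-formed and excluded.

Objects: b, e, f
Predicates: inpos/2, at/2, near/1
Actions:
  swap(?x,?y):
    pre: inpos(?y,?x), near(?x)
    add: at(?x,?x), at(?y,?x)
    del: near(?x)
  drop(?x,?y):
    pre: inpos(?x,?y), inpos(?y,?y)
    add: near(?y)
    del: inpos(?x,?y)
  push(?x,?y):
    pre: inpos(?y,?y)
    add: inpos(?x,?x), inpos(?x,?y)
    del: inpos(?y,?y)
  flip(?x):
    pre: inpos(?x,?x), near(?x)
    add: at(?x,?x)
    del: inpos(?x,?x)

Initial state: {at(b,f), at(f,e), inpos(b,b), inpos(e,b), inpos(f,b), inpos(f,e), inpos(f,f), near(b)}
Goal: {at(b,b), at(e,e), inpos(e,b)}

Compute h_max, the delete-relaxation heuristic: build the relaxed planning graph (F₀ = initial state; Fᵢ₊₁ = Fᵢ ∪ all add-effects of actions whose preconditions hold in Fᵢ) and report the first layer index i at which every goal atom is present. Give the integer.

F0 = init (8 atoms)
F1 = F0 ∪ {at(b,b), at(e,b), at(f,b), inpos(b,f), inpos(e,e), inpos(e,f), near(f)}  (15 atoms)
F2 = F1 ∪ {at(e,f), at(f,f), inpos(b,e), near(e)}  (19 atoms)
F3 = F2 ∪ {at(b,e), at(e,e)}  (21 atoms)
goal ⊆ F3  ⇒  h_max = 3

3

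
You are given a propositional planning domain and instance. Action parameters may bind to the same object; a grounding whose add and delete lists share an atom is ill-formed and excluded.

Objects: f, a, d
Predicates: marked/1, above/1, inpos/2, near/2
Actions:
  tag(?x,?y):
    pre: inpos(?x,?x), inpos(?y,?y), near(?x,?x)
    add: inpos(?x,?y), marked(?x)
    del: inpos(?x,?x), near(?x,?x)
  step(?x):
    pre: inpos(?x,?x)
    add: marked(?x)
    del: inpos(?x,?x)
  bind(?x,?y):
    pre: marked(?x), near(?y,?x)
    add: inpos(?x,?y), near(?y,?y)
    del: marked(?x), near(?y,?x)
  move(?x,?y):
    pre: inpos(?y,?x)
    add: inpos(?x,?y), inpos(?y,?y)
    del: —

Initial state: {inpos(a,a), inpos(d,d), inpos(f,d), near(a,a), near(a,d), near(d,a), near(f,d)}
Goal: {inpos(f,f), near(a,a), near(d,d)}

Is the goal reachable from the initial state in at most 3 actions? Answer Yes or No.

1. step(a)  →  {inpos(d,d), inpos(f,d), marked(a), near(a,a), near(a,d), near(d,a), near(f,d)}
2. bind(a,d)  →  {inpos(a,d), inpos(d,d), inpos(f,d), near(a,a), near(a,d), near(d,d), near(f,d)}
3. move(d,f)  →  {inpos(a,d), inpos(d,d), inpos(d,f), inpos(f,d), inpos(f,f), near(a,a), near(a,d), near(d,d), near(f,d)}
optimal plan length = 3; 3 ≤ 3

Yes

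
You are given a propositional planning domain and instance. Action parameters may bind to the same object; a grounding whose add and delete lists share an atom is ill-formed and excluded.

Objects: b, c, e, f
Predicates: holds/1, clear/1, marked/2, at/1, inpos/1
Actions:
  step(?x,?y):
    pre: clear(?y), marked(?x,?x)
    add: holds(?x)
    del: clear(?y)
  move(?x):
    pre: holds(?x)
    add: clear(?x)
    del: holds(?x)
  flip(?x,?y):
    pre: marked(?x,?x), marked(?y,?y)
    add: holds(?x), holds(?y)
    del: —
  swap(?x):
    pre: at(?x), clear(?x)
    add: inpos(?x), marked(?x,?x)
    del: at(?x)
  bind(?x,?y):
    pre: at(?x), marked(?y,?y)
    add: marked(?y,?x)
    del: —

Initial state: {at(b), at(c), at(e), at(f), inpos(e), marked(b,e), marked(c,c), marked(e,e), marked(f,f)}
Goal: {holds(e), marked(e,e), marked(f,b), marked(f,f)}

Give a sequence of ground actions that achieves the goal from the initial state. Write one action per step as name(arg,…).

flip(c,e); bind(b,f)

1. flip(c,e)  →  {at(b), at(c), at(e), at(f), holds(c), holds(e), inpos(e), marked(b,e), marked(c,c), marked(e,e), marked(f,f)}
2. bind(b,f)  →  {at(b), at(c), at(e), at(f), holds(c), holds(e), inpos(e), marked(b,e), marked(c,c), marked(e,e), marked(f,b), marked(f,f)}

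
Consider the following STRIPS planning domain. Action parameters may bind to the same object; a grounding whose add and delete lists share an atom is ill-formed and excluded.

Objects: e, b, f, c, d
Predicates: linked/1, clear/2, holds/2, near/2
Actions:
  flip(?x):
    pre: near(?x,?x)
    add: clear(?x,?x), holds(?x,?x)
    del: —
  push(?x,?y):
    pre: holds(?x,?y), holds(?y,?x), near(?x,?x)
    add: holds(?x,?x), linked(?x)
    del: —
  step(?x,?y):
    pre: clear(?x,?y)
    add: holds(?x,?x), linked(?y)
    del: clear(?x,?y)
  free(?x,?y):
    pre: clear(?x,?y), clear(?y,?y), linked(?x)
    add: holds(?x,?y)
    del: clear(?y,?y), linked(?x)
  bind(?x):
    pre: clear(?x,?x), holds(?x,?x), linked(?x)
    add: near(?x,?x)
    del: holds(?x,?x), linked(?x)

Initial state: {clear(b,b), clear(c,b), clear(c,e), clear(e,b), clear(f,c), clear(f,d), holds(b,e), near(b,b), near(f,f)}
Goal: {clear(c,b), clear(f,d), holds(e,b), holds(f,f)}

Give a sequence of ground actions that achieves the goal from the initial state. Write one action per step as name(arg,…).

1. flip(f)  →  {clear(b,b), clear(c,b), clear(c,e), clear(e,b), clear(f,c), clear(f,d), clear(f,f), holds(b,e), holds(f,f), near(b,b), near(f,f)}
2. step(c,e)  →  {clear(b,b), clear(c,b), clear(e,b), clear(f,c), clear(f,d), clear(f,f), holds(b,e), holds(c,c), holds(f,f), linked(e), near(b,b), near(f,f)}
3. free(e,b)  →  {clear(c,b), clear(e,b), clear(f,c), clear(f,d), clear(f,f), holds(b,e), holds(c,c), holds(e,b), holds(f,f), near(b,b), near(f,f)}

flip(f); step(c,e); free(e,b)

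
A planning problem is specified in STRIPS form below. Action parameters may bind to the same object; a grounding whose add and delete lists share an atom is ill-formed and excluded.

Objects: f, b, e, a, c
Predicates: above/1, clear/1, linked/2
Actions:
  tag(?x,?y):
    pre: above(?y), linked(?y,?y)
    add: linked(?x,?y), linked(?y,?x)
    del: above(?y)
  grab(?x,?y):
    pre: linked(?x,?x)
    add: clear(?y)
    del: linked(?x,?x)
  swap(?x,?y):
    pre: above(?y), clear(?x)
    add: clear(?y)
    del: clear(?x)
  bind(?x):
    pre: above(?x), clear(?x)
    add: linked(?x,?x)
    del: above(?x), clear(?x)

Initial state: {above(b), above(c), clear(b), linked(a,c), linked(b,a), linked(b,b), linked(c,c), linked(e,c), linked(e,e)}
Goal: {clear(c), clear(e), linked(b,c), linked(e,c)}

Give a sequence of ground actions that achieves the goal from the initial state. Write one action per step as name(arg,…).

tag(b,c); grab(b,e); grab(e,c)

1. tag(b,c)  →  {above(b), clear(b), linked(a,c), linked(b,a), linked(b,b), linked(b,c), linked(c,b), linked(c,c), linked(e,c), linked(e,e)}
2. grab(b,e)  →  {above(b), clear(b), clear(e), linked(a,c), linked(b,a), linked(b,c), linked(c,b), linked(c,c), linked(e,c), linked(e,e)}
3. grab(e,c)  →  {above(b), clear(b), clear(c), clear(e), linked(a,c), linked(b,a), linked(b,c), linked(c,b), linked(c,c), linked(e,c)}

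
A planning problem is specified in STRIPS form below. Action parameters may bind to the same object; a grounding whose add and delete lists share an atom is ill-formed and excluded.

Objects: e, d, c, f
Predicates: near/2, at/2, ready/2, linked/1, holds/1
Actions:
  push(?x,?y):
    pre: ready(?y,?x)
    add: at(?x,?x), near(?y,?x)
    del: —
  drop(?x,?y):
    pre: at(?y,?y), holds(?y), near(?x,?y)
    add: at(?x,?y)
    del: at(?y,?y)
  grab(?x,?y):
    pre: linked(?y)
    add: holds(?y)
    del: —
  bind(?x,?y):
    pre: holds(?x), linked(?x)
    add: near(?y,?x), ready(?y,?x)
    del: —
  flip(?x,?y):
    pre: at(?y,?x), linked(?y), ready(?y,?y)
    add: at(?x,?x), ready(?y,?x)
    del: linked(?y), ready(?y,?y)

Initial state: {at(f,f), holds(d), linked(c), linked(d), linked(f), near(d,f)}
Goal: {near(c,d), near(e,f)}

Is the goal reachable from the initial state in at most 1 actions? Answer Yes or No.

1. grab(e,f)  →  {at(f,f), holds(d), holds(f), linked(c), linked(d), linked(f), near(d,f)}
2. bind(d,c)  →  {at(f,f), holds(d), holds(f), linked(c), linked(d), linked(f), near(c,d), near(d,f), ready(c,d)}
3. bind(f,e)  →  {at(f,f), holds(d), holds(f), linked(c), linked(d), linked(f), near(c,d), near(d,f), near(e,f), ready(c,d), ready(e,f)}
optimal plan length = 3; 3 > 1

No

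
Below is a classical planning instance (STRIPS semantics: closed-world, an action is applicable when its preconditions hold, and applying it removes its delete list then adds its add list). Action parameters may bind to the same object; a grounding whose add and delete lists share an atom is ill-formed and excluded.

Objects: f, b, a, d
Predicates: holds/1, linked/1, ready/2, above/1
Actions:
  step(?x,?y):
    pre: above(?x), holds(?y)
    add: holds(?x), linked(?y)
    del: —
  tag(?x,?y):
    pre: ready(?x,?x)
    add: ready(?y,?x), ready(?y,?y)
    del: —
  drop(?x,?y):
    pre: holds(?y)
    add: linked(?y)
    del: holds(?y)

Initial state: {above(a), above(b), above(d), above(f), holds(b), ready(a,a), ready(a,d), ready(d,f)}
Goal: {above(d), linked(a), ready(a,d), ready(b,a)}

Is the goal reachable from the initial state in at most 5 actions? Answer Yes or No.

1. step(a,b)  →  {above(a), above(b), above(d), above(f), holds(a), holds(b), linked(b), ready(a,a), ready(a,d), ready(d,f)}
2. step(f,a)  →  {above(a), above(b), above(d), above(f), holds(a), holds(b), holds(f), linked(a), linked(b), ready(a,a), ready(a,d), ready(d,f)}
3. tag(a,b)  →  {above(a), above(b), above(d), above(f), holds(a), holds(b), holds(f), linked(a), linked(b), ready(a,a), ready(a,d), ready(b,a), ready(b,b), ready(d,f)}
optimal plan length = 3; 3 ≤ 5

Yes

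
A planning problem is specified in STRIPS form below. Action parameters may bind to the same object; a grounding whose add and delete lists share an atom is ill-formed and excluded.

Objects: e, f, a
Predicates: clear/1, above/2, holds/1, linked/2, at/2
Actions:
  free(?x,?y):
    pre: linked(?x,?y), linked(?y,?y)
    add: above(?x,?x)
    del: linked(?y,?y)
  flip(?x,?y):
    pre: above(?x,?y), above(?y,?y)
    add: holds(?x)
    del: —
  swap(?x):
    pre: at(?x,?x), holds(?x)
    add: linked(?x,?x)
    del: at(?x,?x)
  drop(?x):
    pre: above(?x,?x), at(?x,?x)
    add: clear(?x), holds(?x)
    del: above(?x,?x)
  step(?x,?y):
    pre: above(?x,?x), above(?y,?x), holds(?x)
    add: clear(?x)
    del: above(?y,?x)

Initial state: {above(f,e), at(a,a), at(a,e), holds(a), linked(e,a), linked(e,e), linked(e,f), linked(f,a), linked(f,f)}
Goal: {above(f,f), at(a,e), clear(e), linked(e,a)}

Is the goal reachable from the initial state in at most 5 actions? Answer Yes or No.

1. free(e,e)  →  {above(e,e), above(f,e), at(a,a), at(a,e), holds(a), linked(e,a), linked(e,f), linked(f,a), linked(f,f)}
2. free(f,f)  →  {above(e,e), above(f,e), above(f,f), at(a,a), at(a,e), holds(a), linked(e,a), linked(e,f), linked(f,a)}
3. flip(e,e)  →  {above(e,e), above(f,e), above(f,f), at(a,a), at(a,e), holds(a), holds(e), linked(e,a), linked(e,f), linked(f,a)}
4. step(e,e)  →  {above(f,e), above(f,f), at(a,a), at(a,e), clear(e), holds(a), holds(e), linked(e,a), linked(e,f), linked(f,a)}
optimal plan length = 4; 4 ≤ 5

Yes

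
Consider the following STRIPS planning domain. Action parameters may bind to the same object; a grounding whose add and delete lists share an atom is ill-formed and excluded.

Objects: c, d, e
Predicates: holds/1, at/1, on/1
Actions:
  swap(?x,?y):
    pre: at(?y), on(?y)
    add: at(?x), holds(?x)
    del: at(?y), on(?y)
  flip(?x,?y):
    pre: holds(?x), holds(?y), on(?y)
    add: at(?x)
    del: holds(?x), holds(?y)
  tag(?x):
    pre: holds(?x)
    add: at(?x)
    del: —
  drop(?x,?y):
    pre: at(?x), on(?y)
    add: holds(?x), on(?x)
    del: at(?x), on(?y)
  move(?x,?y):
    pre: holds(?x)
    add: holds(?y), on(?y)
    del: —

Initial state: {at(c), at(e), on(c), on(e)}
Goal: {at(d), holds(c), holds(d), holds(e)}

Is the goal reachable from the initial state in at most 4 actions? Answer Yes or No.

Yes

1. swap(c,e)  →  {at(c), holds(c), on(c)}
2. swap(d,c)  →  {at(d), holds(c), holds(d)}
3. move(c,e)  →  {at(d), holds(c), holds(d), holds(e), on(e)}
optimal plan length = 3; 3 ≤ 4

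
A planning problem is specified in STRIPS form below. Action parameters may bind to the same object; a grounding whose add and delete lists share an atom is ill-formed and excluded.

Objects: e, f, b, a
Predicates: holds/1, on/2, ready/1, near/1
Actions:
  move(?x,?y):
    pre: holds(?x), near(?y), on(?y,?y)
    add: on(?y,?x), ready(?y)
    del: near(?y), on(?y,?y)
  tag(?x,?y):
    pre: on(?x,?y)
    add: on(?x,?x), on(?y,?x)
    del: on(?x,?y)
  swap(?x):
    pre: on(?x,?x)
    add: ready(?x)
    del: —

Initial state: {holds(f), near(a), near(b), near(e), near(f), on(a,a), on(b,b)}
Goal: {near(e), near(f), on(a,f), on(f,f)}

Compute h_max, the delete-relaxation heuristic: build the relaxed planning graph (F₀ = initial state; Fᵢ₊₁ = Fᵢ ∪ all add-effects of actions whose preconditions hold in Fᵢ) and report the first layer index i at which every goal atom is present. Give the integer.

3

F0 = init (7 atoms)
F1 = F0 ∪ {on(a,f), on(b,f), ready(a), ready(b)}  (11 atoms)
F2 = F1 ∪ {on(f,a), on(f,b)}  (13 atoms)
F3 = F2 ∪ {on(f,f)}  (14 atoms)
goal ⊆ F3  ⇒  h_max = 3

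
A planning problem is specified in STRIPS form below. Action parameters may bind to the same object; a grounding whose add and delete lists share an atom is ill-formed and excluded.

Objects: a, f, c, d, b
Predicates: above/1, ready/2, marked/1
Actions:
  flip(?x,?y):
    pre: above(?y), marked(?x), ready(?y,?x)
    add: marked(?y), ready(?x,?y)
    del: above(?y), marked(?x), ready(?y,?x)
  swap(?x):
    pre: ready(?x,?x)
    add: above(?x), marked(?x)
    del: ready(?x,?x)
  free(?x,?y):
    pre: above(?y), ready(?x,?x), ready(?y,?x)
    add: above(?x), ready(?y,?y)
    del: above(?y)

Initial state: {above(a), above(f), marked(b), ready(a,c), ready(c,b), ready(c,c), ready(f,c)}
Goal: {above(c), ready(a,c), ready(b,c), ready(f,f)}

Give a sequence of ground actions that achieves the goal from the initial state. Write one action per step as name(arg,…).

free(c,a); flip(b,c); free(c,f)

1. free(c,a)  →  {above(c), above(f), marked(b), ready(a,a), ready(a,c), ready(c,b), ready(c,c), ready(f,c)}
2. flip(b,c)  →  {above(f), marked(c), ready(a,a), ready(a,c), ready(b,c), ready(c,c), ready(f,c)}
3. free(c,f)  →  {above(c), marked(c), ready(a,a), ready(a,c), ready(b,c), ready(c,c), ready(f,c), ready(f,f)}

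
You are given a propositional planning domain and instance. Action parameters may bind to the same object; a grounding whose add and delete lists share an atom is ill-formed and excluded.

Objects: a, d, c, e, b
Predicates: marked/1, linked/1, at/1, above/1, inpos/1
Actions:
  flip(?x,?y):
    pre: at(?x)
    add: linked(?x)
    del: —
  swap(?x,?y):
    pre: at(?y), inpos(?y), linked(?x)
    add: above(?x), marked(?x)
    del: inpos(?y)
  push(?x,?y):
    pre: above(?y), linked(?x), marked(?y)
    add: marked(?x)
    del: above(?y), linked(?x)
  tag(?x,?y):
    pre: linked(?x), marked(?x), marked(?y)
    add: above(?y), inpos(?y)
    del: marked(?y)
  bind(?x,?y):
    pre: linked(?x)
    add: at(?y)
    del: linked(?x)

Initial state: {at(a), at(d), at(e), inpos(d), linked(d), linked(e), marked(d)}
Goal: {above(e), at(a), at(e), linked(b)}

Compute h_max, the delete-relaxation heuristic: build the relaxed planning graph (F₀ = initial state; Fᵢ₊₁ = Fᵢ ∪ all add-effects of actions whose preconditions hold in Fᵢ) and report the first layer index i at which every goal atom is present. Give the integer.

F0 = init (7 atoms)
F1 = F0 ∪ {above(d), above(e), at(b), at(c), linked(a), marked(e)}  (13 atoms)
F2 = F1 ∪ {above(a), inpos(e), linked(b), linked(c), marked(a)}  (18 atoms)
goal ⊆ F2  ⇒  h_max = 2

2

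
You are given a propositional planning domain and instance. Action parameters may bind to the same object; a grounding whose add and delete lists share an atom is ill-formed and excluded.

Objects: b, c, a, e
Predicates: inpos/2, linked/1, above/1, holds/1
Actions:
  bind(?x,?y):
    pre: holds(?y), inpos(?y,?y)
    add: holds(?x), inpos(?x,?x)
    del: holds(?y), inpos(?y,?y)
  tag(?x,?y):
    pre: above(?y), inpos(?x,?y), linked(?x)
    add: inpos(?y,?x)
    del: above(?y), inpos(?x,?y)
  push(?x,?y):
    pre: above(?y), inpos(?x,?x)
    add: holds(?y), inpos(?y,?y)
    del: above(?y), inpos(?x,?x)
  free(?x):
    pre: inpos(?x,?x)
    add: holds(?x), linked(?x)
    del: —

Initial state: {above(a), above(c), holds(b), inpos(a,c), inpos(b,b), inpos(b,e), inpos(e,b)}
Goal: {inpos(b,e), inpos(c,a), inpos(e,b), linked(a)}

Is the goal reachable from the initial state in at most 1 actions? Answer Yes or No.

1. bind(a,b)  →  {above(a), above(c), holds(a), inpos(a,a), inpos(a,c), inpos(b,e), inpos(e,b)}
2. free(a)  →  {above(a), above(c), holds(a), inpos(a,a), inpos(a,c), inpos(b,e), inpos(e,b), linked(a)}
3. tag(a,c)  →  {above(a), holds(a), inpos(a,a), inpos(b,e), inpos(c,a), inpos(e,b), linked(a)}
optimal plan length = 3; 3 > 1

No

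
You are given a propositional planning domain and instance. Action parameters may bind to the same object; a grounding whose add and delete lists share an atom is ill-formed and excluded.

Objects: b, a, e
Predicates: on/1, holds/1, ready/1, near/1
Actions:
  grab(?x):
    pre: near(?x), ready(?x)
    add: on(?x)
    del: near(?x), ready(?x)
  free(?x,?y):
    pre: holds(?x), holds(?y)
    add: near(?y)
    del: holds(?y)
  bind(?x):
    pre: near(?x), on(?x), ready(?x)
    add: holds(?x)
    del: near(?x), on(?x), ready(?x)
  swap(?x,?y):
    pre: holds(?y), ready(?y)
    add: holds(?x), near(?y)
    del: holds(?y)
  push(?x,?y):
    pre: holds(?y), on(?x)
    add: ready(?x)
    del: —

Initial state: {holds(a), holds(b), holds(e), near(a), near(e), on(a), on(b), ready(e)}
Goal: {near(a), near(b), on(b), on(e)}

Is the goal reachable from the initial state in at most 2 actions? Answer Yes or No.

Yes

1. grab(e)  →  {holds(a), holds(b), holds(e), near(a), on(a), on(b), on(e)}
2. free(b,b)  →  {holds(a), holds(e), near(a), near(b), on(a), on(b), on(e)}
optimal plan length = 2; 2 ≤ 2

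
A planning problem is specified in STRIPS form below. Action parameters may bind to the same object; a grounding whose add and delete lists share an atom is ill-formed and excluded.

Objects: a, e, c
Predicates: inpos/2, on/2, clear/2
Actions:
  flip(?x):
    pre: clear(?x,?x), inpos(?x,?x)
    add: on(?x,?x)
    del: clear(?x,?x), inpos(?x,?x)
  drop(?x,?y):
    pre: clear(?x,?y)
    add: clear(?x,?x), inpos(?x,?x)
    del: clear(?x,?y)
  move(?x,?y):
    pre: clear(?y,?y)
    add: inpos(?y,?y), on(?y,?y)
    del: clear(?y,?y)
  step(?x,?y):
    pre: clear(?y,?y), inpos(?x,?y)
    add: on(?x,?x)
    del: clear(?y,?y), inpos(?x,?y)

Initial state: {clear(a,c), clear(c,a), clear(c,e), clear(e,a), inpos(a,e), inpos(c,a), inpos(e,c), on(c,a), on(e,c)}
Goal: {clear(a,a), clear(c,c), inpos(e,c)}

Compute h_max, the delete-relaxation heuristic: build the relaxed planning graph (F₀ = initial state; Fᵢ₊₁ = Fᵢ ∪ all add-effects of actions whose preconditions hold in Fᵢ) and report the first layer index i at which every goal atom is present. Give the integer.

1

F0 = init (9 atoms)
F1 = F0 ∪ {clear(a,a), clear(c,c), clear(e,e), inpos(a,a), inpos(c,c), inpos(e,e)}  (15 atoms)
goal ⊆ F1  ⇒  h_max = 1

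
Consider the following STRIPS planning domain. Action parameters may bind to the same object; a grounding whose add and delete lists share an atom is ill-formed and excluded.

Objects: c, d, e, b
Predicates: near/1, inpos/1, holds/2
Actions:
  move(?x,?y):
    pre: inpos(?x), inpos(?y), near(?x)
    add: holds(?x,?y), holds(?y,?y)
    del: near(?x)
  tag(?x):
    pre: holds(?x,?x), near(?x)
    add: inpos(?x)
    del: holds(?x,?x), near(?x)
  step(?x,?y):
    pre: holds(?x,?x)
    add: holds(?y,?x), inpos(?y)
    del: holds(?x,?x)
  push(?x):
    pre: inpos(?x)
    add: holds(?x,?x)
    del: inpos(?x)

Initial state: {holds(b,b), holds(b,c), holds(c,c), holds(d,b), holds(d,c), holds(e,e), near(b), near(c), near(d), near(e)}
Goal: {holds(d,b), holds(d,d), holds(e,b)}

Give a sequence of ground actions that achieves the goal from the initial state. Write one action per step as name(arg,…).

1. step(c,d)  →  {holds(b,b), holds(b,c), holds(d,b), holds(d,c), holds(e,e), inpos(d), near(b), near(c), near(d), near(e)}
2. move(d,d)  →  {holds(b,b), holds(b,c), holds(d,b), holds(d,c), holds(d,d), holds(e,e), inpos(d), near(b), near(c), near(e)}
3. step(b,e)  →  {holds(b,c), holds(d,b), holds(d,c), holds(d,d), holds(e,b), holds(e,e), inpos(d), inpos(e), near(b), near(c), near(e)}

step(c,d); move(d,d); step(b,e)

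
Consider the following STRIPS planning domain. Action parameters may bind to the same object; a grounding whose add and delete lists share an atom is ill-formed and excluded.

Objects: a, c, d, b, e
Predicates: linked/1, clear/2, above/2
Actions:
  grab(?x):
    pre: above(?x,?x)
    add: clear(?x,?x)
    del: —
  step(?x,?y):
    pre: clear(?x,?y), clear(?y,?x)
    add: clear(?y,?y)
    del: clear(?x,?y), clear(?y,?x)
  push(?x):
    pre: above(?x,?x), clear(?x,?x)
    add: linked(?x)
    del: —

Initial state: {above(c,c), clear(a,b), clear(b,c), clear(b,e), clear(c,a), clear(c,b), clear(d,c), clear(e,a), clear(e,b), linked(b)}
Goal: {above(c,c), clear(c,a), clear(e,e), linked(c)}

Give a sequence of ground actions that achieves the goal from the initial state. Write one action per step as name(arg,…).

1. grab(c)  →  {above(c,c), clear(a,b), clear(b,c), clear(b,e), clear(c,a), clear(c,b), clear(c,c), clear(d,c), clear(e,a), clear(e,b), linked(b)}
2. step(b,e)  →  {above(c,c), clear(a,b), clear(b,c), clear(c,a), clear(c,b), clear(c,c), clear(d,c), clear(e,a), clear(e,e), linked(b)}
3. push(c)  →  {above(c,c), clear(a,b), clear(b,c), clear(c,a), clear(c,b), clear(c,c), clear(d,c), clear(e,a), clear(e,e), linked(b), linked(c)}

grab(c); step(b,e); push(c)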